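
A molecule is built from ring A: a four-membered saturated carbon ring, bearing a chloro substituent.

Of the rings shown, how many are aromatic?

0

Ring A has only sp³ atoms, so it is not fully conjugated — not aromatic (cyclobutane).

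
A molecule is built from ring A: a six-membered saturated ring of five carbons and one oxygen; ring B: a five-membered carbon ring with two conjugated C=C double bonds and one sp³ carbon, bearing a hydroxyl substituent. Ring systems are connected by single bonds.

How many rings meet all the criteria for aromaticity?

Ring A has only sp³ atoms, so it is not fully conjugated — not aromatic (tetrahydropyran).
Ring B has one sp³ carbon, so it is not fully conjugated — not aromatic (cyclopentadiene).
No ring is aromatic. Total: 0.

0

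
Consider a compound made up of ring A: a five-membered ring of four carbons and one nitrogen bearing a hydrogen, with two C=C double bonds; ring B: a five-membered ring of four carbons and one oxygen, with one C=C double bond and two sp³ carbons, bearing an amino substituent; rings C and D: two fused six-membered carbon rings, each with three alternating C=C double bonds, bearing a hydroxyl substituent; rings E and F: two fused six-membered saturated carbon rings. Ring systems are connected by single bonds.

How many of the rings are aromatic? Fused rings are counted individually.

3

Ring A has a continuous p-orbital overlap around the ring; 2 ring double bonds (4 π electrons) plus a heteroatom lone pair (2) give 6 π electrons. That satisfies 4n+2 with n=1, so ring A is aromatic (pyrrole).
Ring B has two sp³ carbons, so it is not fully conjugated — not aromatic (2,3-dihydrofuran).
Rings C and D form a fused bicyclic system with 10 sp² atoms and 10 π electrons from ring double bonds. 10 = 4(2)+2, so the system is aromatic and both rings count as aromatic (naphthalene).
Ring E has only sp³ atoms, so it is not fully conjugated — not aromatic (cyclohexane ring).
Ring F has only sp³ atoms, so it is not fully conjugated — not aromatic (cyclohexane ring).
Aromatic: A, C, D. Total: 3.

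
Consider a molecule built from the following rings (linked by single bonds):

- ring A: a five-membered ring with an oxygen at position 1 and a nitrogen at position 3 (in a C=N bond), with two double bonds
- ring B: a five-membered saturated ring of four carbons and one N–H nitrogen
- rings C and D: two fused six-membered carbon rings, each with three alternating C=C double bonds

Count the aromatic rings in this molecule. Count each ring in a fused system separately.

3

Ring A is planar and fully conjugated; 2 ring double bonds (4 π electrons) plus a heteroatom lone pair (2) give 6 π electrons. That satisfies 4n+2 with n=1, so ring A is aromatic (oxazole).
Ring B has only sp³ atoms, so it is not fully conjugated — not aromatic (pyrrolidine).
Rings C and D form a fused bicyclic system with 10 sp² atoms and 10 π electrons from ring double bonds. 10 = 4(2)+2, so the system is aromatic and both rings count as aromatic (naphthalene).
Aromatic: A, C, D. Total: 3.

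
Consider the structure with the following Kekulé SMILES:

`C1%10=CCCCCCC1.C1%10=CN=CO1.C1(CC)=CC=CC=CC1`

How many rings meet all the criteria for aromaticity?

The SMILES encodes an eight-membered carbon ring with one C=C double bond; a five-membered ring with an oxygen at position 1 and a nitrogen at position 3 (in a C=N bond), with two double bonds; a seven-membered carbon ring with three C=C double bonds and one sp³ carbon.
The 8-membered ring has six sp³ carbons, so it is not fully conjugated — not aromatic (cyclooctene).
The 5-membered ring with one oxygen and one =N– is fully conjugated (every ring atom contributes a p orbital); 2 ring double bonds (4 π electrons) plus a heteroatom lone pair (2) give 6 π electrons. 6 = 4(1)+2, so it is aromatic (oxazole).
The 7-membered ring has one sp³ carbon, so it is not fully conjugated — not aromatic (cycloheptatriene).
1 of the 3 rings is aromatic. Total: 1.

1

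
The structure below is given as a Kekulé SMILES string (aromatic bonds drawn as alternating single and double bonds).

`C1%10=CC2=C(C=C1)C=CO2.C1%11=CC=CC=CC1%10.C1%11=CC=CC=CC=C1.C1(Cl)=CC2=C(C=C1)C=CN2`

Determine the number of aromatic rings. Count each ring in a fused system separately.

4

The SMILES encodes a six-membered carbon ring with three alternating C=C double bonds, fused to a five-membered ring containing one oxygen and two C=C double bonds; a seven-membered carbon ring with three C=C double bonds and one sp³ carbon; an eight-membered carbon ring with four alternating C=C double bonds; a six-membered carbon ring with three alternating C=C double bonds, fused to a five-membered ring containing one N–H nitrogen and two C=C double bonds.
The fused 6/5-membered bicyclic (with one oxygen) is a single π system with 9 sp² atoms and 10 π electrons from ring double bonds plus a heteroatom lone pair. 10 = 4(2)+2, so the system is aromatic and both rings count as aromatic (benzofuran).
The 7-membered ring has one sp³ carbon, so it is not fully conjugated — not aromatic (cycloheptatriene).
The 8-membered ring has only sp² ring atoms; a planar conformation would have a fully conjugated π system of 8 electrons. But 8 = 4(2), which is 4n not 4n+2, so it is not aromatic (cyclooctatetraene) — cyclooctatetraene distorts into a non-planar tub to avoid antiaromaticity.
The fused 6/5-membered bicyclic (with one N–H) is a single π system with 9 sp² atoms and 10 π electrons from ring double bonds plus a heteroatom lone pair. 10 = 4(2)+2, so the system is aromatic and both rings count as aromatic (indole).
4 of the 6 rings are aromatic. Total: 4.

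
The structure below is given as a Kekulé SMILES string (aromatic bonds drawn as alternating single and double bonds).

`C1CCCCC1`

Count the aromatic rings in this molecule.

The SMILES encodes a six-membered saturated carbon ring.
The 6-membered ring has only sp³ atoms, so it is not fully conjugated — not aromatic (cyclohexane).

0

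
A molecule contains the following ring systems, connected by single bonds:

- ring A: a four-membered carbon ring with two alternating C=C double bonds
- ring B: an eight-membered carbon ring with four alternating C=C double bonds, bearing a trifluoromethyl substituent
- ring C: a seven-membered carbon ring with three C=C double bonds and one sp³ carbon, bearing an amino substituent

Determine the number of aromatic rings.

Ring A has only sp² ring atoms; a planar conformation would have a fully conjugated π system of 4 electrons. But 4 = 4(1), which is 4n not 4n+2, so ring A is not aromatic (cyclobutadiene) — cyclobutadiene is antiaromatic and distorts to a rectangle.
Ring B has only sp² ring atoms; a planar conformation would have a fully conjugated π system of 8 electrons. But 8 = 4(2), which is 4n not 4n+2, so ring B is not aromatic (cyclooctatetraene) — cyclooctatetraene distorts into a non-planar tub to avoid antiaromaticity.
Ring C has one sp³ carbon, so it is not fully conjugated — not aromatic (cycloheptatriene).
No ring is aromatic. Total: 0.

0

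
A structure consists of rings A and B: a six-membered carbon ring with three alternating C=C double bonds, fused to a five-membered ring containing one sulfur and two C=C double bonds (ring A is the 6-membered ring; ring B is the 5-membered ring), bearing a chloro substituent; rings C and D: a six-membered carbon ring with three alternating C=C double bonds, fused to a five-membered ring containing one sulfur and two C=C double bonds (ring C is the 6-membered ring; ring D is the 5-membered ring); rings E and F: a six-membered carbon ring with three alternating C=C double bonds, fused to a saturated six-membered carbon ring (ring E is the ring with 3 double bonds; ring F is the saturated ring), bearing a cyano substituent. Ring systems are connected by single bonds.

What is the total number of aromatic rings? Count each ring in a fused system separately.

5

Rings A and B form a fused bicyclic system (with one sulfur) with 9 sp² atoms and 10 π electrons from ring double bonds plus a heteroatom lone pair. 10 = 4(2)+2, so the system is aromatic and both rings count as aromatic (benzothiophene).
Rings C and D form a fused bicyclic system (with one sulfur) with 9 sp² atoms and 10 π electrons from ring double bonds plus a heteroatom lone pair. 10 = 4(2)+2, so the system is aromatic and both rings count as aromatic (benzothiophene).
Ring E is fully conjugated (every ring atom contributes a p orbital); 3 ring double bonds give 6 π electrons. That satisfies 4n+2 with n=1, so ring E is aromatic (benzene ring).
Ring F has four sp³ carbons, so it is not fully conjugated — not aromatic (cyclohexane ring).
Aromatic: A, B, C, D, E. Total: 5.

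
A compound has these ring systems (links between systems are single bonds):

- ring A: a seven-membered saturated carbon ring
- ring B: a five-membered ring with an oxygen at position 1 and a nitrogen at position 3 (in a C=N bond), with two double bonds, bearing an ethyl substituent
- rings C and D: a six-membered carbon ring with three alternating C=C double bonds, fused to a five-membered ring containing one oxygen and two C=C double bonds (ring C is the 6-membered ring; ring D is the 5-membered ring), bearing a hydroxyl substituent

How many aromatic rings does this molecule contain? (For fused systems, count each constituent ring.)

3

Ring A has only sp³ atoms, so it is not fully conjugated — not aromatic (cycloheptane).
Ring B has a continuous p-orbital overlap around the ring; 2 ring double bonds (4 π electrons) plus a heteroatom lone pair (2) give 6 π electrons. Since 6 = 4n+2 (n=1), ring B is aromatic (oxazole).
Rings C and D form a fused bicyclic system (with one oxygen) with 9 sp² atoms and 10 π electrons from ring double bonds plus a heteroatom lone pair. 10 = 4(2)+2, so the system is aromatic and both rings count as aromatic (benzofuran).
Aromatic: B, C, D. Total: 3.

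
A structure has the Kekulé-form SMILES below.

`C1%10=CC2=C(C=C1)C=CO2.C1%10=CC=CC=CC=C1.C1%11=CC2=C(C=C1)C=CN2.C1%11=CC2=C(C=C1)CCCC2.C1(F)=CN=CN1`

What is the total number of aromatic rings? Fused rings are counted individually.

The SMILES encodes a six-membered carbon ring with three alternating C=C double bonds, fused to a five-membered ring containing one oxygen and two C=C double bonds; an eight-membered carbon ring with four alternating C=C double bonds; a six-membered carbon ring with three alternating C=C double bonds, fused to a five-membered ring containing one N–H nitrogen and two C=C double bonds; a six-membered carbon ring with three alternating C=C double bonds, fused to a saturated six-membered carbon ring; a five-membered ring with nitrogens at positions 1 and 3 (one bearing H, one in a C=N bond) and two double bonds.
The fused 6/5-membered bicyclic (with one oxygen) is a single π system with 9 sp² atoms and 10 π electrons from ring double bonds plus a heteroatom lone pair. 10 = 4(2)+2, so the system is aromatic and both rings count as aromatic (benzofuran).
The 8-membered ring has only sp² ring atoms; a planar conformation would have a fully conjugated π system of 8 electrons. But 8 = 4(2), which is 4n not 4n+2, so it is not aromatic (cyclooctatetraene) — cyclooctatetraene distorts into a non-planar tub to avoid antiaromaticity.
The fused 6/5-membered bicyclic (with one N–H) is a single π system with 9 sp² atoms and 10 π electrons from ring double bonds plus a heteroatom lone pair. 10 = 4(2)+2, so the system is aromatic and both rings count as aromatic (indole).
The 6-membered ring is fully conjugated (every ring atom contributes a p orbital); 3 ring double bonds give 6 π electrons. Since 6 = 4n+2 (n=1), it is aromatic (benzene ring).
The second 6-membered ring has four sp³ carbons, so it is not fully conjugated — not aromatic (cyclohexane ring).
The 5-membered ring with two nitrogens (one N–H, one =N–) is planar and fully conjugated; 2 ring double bonds (4 π electrons) plus a heteroatom lone pair (2) give 6 π electrons. Since 6 = 4n+2 (n=1), it is aromatic (imidazole).
6 of the 8 rings are aromatic. Total: 6.

6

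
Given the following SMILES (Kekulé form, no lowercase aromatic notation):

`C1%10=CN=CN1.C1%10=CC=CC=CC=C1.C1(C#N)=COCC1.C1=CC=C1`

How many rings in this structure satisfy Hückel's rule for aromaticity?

The SMILES encodes a five-membered ring with nitrogens at positions 1 and 3 (one bearing H, one in a C=N bond) and two double bonds; an eight-membered carbon ring with four alternating C=C double bonds; a five-membered ring of four carbons and one oxygen, with one C=C double bond and two sp³ carbons; a four-membered carbon ring with two alternating C=C double bonds.
The 5-membered ring with two nitrogens (one N–H, one =N–) is fully conjugated (every ring atom contributes a p orbital); 2 ring double bonds (4 π electrons) plus a heteroatom lone pair (2) give 6 π electrons. 6 = 4(1)+2, so it is aromatic (imidazole).
The 8-membered ring has only sp² ring atoms; a planar conformation would have a fully conjugated π system of 8 electrons. But 8 = 4(2), which is 4n not 4n+2, so it is not aromatic (cyclooctatetraene) — cyclooctatetraene distorts into a non-planar tub to avoid antiaromaticity.
The 5-membered ring with one oxygen has two sp³ carbons, so it is not fully conjugated — not aromatic (2,3-dihydrofuran).
The 4-membered ring has only sp² ring atoms; a planar conformation would have a fully conjugated π system of 4 electrons. But 4 = 4(1), which is 4n not 4n+2, so it is not aromatic (cyclobutadiene) — cyclobutadiene is antiaromatic and distorts to a rectangle.
1 of the 4 rings is aromatic. Total: 1.

1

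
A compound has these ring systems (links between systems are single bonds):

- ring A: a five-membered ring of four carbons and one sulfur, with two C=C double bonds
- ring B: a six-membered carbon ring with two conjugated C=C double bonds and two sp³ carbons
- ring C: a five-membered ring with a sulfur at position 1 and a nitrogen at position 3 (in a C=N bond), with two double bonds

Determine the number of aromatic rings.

Ring A has a continuous p-orbital overlap around the ring; 2 ring double bonds (4 π electrons) plus a heteroatom lone pair (2) give 6 π electrons. Since 6 = 4n+2 (n=1), ring A is aromatic (thiophene).
Ring B has two sp³ carbons, so it is not fully conjugated — not aromatic (1,3-cyclohexadiene).
Ring C is planar and fully conjugated; 2 ring double bonds (4 π electrons) plus a heteroatom lone pair (2) give 6 π electrons. That satisfies 4n+2 with n=1, so ring C is aromatic (thiazole).
Aromatic: A, C. Total: 2.

2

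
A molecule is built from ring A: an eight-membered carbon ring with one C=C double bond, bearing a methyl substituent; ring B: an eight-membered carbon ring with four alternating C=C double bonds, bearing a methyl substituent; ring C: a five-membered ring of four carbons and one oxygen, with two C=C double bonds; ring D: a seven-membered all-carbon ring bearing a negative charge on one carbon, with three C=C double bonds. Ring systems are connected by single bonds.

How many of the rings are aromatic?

1

Ring A has six sp³ carbons, so it is not fully conjugated — not aromatic (cyclooctene).
Ring B has only sp² ring atoms; a planar conformation would have a fully conjugated π system of 8 electrons. But 8 = 4(2), which is 4n not 4n+2, so ring B is not aromatic (cyclooctatetraene) — cyclooctatetraene distorts into a non-planar tub to avoid antiaromaticity.
Ring C has a continuous p-orbital overlap around the ring; 2 ring double bonds (4 π electrons) plus a heteroatom lone pair (2) give 6 π electrons. That satisfies 4n+2 with n=1, so ring C is aromatic (furan).
Ring D has only sp² ring atoms; a planar conformation would have a fully conjugated π system of 8 electrons. But 8 = 4(2), which is 4n not 4n+2, so ring D is not aromatic (cycloheptatrienyl anion).
Aromatic: C. Total: 1.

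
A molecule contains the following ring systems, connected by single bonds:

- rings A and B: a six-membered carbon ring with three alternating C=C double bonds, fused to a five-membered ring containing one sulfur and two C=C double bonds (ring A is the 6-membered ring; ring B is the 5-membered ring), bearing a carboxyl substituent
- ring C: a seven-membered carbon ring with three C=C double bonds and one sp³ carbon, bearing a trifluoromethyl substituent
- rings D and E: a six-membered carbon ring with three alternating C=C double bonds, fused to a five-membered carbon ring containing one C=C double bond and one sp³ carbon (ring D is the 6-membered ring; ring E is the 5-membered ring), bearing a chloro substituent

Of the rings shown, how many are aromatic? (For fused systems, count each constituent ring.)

3

Rings A and B form a fused bicyclic system (with one sulfur) with 9 sp² atoms and 10 π electrons from ring double bonds plus a heteroatom lone pair. 10 = 4(2)+2, so the system is aromatic and both rings count as aromatic (benzothiophene).
Ring C has one sp³ carbon, so it is not fully conjugated — not aromatic (cycloheptatriene).
Ring D is fully conjugated (every ring atom contributes a p orbital); 3 ring double bonds give 6 π electrons. That satisfies 4n+2 with n=1, so ring D is aromatic (benzene ring).
Ring E has one sp³ carbon, so it is not fully conjugated — not aromatic (cyclopentene ring).
Aromatic: A, B, D. Total: 3.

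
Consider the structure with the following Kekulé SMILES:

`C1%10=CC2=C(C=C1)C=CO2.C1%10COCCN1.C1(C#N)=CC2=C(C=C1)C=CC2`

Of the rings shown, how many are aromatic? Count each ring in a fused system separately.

The SMILES encodes a six-membered carbon ring with three alternating C=C double bonds, fused to a five-membered ring containing one oxygen and two C=C double bonds; a six-membered saturated ring with an oxygen and an N–H nitrogen at positions 1 and 4; a six-membered carbon ring with three alternating C=C double bonds, fused to a five-membered carbon ring containing one C=C double bond and one sp³ carbon.
The fused 6/5-membered bicyclic (with one oxygen) is a single π system with 9 sp² atoms and 10 π electrons from ring double bonds plus a heteroatom lone pair. 10 = 4(2)+2, so the system is aromatic and both rings count as aromatic (benzofuran).
The 6-membered ring with one oxygen and one N–H (1,4) has only sp³ atoms, so it is not fully conjugated — not aromatic (morpholine).
The 6-membered ring is fully conjugated (every ring atom contributes a p orbital); 3 ring double bonds give 6 π electrons. Since 6 = 4n+2 (n=1), it is aromatic (benzene ring).
The 5-membered ring has one sp³ carbon, so it is not fully conjugated — not aromatic (cyclopentene ring).
3 of the 5 rings are aromatic. Total: 3.

3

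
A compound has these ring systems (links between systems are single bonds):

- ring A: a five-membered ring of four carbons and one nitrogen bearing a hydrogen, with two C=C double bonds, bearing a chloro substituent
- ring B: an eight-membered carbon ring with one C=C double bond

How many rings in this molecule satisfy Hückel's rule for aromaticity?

1

Ring A is planar and fully conjugated; 2 ring double bonds (4 π electrons) plus a heteroatom lone pair (2) give 6 π electrons. 6 = 4(1)+2, so ring A is aromatic (pyrrole).
Ring B has six sp³ carbons, so it is not fully conjugated — not aromatic (cyclooctene).
Aromatic: A. Total: 1.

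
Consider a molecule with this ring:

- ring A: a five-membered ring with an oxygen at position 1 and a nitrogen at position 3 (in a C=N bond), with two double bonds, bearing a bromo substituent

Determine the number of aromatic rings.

1

Ring A is fully conjugated (every ring atom contributes a p orbital); 2 ring double bonds (4 π electrons) plus a heteroatom lone pair (2) give 6 π electrons. Since 6 = 4n+2 (n=1), ring A is aromatic (oxazole).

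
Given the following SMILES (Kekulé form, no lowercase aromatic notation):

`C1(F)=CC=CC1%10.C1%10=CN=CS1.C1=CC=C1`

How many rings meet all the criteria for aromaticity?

1

The SMILES encodes a five-membered carbon ring with two conjugated C=C double bonds and one sp³ carbon; a five-membered ring with a sulfur at position 1 and a nitrogen at position 3 (in a C=N bond), with two double bonds; a four-membered carbon ring with two alternating C=C double bonds.
The 5-membered ring has one sp³ carbon, so it is not fully conjugated — not aromatic (cyclopentadiene).
The 5-membered ring with one sulfur and one =N– is fully conjugated (every ring atom contributes a p orbital); 2 ring double bonds (4 π electrons) plus a heteroatom lone pair (2) give 6 π electrons. Since 6 = 4n+2 (n=1), it is aromatic (thiazole).
The 4-membered ring has only sp² ring atoms; a planar conformation would have a fully conjugated π system of 4 electrons. But 4 = 4(1), which is 4n not 4n+2, so it is not aromatic (cyclobutadiene) — cyclobutadiene is antiaromatic and distorts to a rectangle.
1 of the 3 rings is aromatic. Total: 1.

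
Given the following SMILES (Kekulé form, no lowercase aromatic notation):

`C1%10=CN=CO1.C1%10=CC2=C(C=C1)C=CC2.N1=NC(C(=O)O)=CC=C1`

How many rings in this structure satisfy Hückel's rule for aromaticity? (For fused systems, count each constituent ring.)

3

The SMILES encodes a five-membered ring with an oxygen at position 1 and a nitrogen at position 3 (in a C=N bond), with two double bonds; a six-membered carbon ring with three alternating C=C double bonds, fused to a five-membered carbon ring containing one C=C double bond and one sp³ carbon; a six-membered ring with two adjacent nitrogens and three alternating double bonds.
The 5-membered ring with one oxygen and one =N– is planar and fully conjugated; 2 ring double bonds (4 π electrons) plus a heteroatom lone pair (2) give 6 π electrons. 6 = 4(1)+2, so it is aromatic (oxazole).
The 6-membered ring has a continuous p-orbital overlap around the ring; 3 ring double bonds give 6 π electrons. That satisfies 4n+2 with n=1, so it is aromatic (benzene ring).
The 5-membered ring has one sp³ carbon, so it is not fully conjugated — not aromatic (cyclopentene ring).
The 6-membered ring with two nitrogens (1,2) is planar and fully conjugated; 3 ring double bonds give 6 π electrons. That satisfies 4n+2 with n=1, so it is aromatic (pyridazine).
3 of the 4 rings are aromatic. Total: 3.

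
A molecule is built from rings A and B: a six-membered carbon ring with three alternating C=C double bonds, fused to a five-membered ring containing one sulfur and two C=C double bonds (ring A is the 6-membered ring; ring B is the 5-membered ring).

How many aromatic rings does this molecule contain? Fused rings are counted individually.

Rings A and B form a fused bicyclic system (with one sulfur) with 9 sp² atoms and 10 π electrons from ring double bonds plus a heteroatom lone pair. 10 = 4(2)+2, so the system is aromatic and both rings count as aromatic (benzothiophene).
Aromatic: A, B. Total: 2.

2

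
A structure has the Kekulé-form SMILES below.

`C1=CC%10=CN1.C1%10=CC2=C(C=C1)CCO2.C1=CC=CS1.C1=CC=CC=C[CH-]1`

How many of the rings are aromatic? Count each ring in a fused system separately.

3

The SMILES encodes a five-membered ring of four carbons and one nitrogen bearing a hydrogen, with two C=C double bonds; a six-membered carbon ring with three alternating C=C double bonds, fused to a five-membered ring containing one oxygen and two sp³ carbons; a five-membered ring of four carbons and one sulfur, with two C=C double bonds; a seven-membered all-carbon ring bearing a negative charge on one carbon, with three C=C double bonds.
The 5-membered ring with one N–H is planar and fully conjugated; 2 ring double bonds (4 π electrons) plus a heteroatom lone pair (2) give 6 π electrons. That satisfies 4n+2 with n=1, so it is aromatic (pyrrole).
The 6-membered ring has a continuous p-orbital overlap around the ring; 3 ring double bonds give 6 π electrons. Since 6 = 4n+2 (n=1), it is aromatic (benzene ring).
The 5-membered ring with one oxygen has two sp³ carbons, so it is not fully conjugated — not aromatic (oxolane ring).
The 5-membered ring with one sulfur has a continuous p-orbital overlap around the ring; 2 ring double bonds (4 π electrons) plus a heteroatom lone pair (2) give 6 π electrons. Since 6 = 4n+2 (n=1), it is aromatic (thiophene).
The 7-membered ring has only sp² ring atoms; a planar conformation would have a fully conjugated π system of 8 electrons. But 8 = 4(2), which is 4n not 4n+2, so it is not aromatic (cycloheptatrienyl anion).
3 of the 5 rings are aromatic. Total: 3.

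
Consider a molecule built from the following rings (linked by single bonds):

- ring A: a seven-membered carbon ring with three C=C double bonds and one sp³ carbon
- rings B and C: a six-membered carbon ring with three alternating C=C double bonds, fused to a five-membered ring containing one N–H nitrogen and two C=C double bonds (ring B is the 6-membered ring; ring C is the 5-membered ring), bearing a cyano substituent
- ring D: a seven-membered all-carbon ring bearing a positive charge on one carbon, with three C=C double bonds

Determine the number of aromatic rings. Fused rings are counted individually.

3

Ring A has one sp³ carbon, so it is not fully conjugated — not aromatic (cycloheptatriene).
Rings B and C form a fused bicyclic system (with one N–H) with 9 sp² atoms and 10 π electrons from ring double bonds plus a heteroatom lone pair. 10 = 4(2)+2, so the system is aromatic and both rings count as aromatic (indole).
Ring D has a continuous p-orbital overlap around the ring; 3 ring double bonds (6 π electrons) plus the carbocation's empty p orbital (0, but keeps the ring conjugated) give 6 π electrons. That satisfies 4n+2 with n=1, so ring D is aromatic (tropylium cation).
Aromatic: B, C, D. Total: 3.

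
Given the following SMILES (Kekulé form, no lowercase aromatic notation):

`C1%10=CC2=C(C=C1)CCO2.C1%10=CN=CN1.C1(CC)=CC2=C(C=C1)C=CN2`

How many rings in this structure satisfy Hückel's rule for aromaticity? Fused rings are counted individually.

4

The SMILES encodes a six-membered carbon ring with three alternating C=C double bonds, fused to a five-membered ring containing one oxygen and two sp³ carbons; a five-membered ring with nitrogens at positions 1 and 3 (one bearing H, one in a C=N bond) and two double bonds; a six-membered carbon ring with three alternating C=C double bonds, fused to a five-membered ring containing one N–H nitrogen and two C=C double bonds.
The 6-membered ring has a continuous p-orbital overlap around the ring; 3 ring double bonds give 6 π electrons. That satisfies 4n+2 with n=1, so it is aromatic (benzene ring).
The 5-membered ring with one oxygen has two sp³ carbons, so it is not fully conjugated — not aromatic (oxolane ring).
The 5-membered ring with two nitrogens (one N–H, one =N–) is fully conjugated (every ring atom contributes a p orbital); 2 ring double bonds (4 π electrons) plus a heteroatom lone pair (2) give 6 π electrons. Since 6 = 4n+2 (n=1), it is aromatic (imidazole).
The fused 6/5-membered bicyclic (with one N–H) is a single π system with 9 sp² atoms and 10 π electrons from ring double bonds plus a heteroatom lone pair. 10 = 4(2)+2, so the system is aromatic and both rings count as aromatic (indole).
4 of the 5 rings are aromatic. Total: 4.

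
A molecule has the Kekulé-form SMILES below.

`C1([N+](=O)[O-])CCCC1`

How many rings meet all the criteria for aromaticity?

The SMILES encodes a five-membered saturated carbon ring.
The 5-membered ring has only sp³ atoms, so it is not fully conjugated — not aromatic (cyclopentane).

0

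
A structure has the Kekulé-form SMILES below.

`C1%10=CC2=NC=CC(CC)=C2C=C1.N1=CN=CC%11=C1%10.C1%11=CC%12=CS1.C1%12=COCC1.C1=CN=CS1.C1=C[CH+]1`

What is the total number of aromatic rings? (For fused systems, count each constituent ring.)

The SMILES encodes two fused six-membered rings, each with three alternating double bonds; one ring is all carbon and the other has one ring nitrogen; a six-membered ring with nitrogens at positions 1 and 3 and three alternating double bonds; a five-membered ring of four carbons and one sulfur, with two C=C double bonds; a five-membered ring of four carbons and one oxygen, with one C=C double bond and two sp³ carbons; a five-membered ring with a sulfur at position 1 and a nitrogen at position 3 (in a C=N bond), with two double bonds; a three-membered all-carbon ring bearing a positive charge on one carbon, with one C=C double bond.
The fused 6/6-membered bicyclic (with one nitrogen) is a single π system with 10 sp² atoms and 10 π electrons from ring double bonds. 10 = 4(2)+2, so the system is aromatic and both rings count as aromatic (quinoline).
The 6-membered ring with two nitrogens (1,3) is planar and fully conjugated; 3 ring double bonds give 6 π electrons. Since 6 = 4n+2 (n=1), it is aromatic (pyrimidine).
The 5-membered ring with one sulfur has a continuous p-orbital overlap around the ring; 2 ring double bonds (4 π electrons) plus a heteroatom lone pair (2) give 6 π electrons. That satisfies 4n+2 with n=1, so it is aromatic (thiophene).
The 5-membered ring with one oxygen has two sp³ carbons, so it is not fully conjugated — not aromatic (2,3-dihydrofuran).
The 5-membered ring with one sulfur and one =N– is planar and fully conjugated; 2 ring double bonds (4 π electrons) plus a heteroatom lone pair (2) give 6 π electrons. Since 6 = 4n+2 (n=1), it is aromatic (thiazole).
The 3-membered ring is fully conjugated (every ring atom contributes a p orbital); 1 ring double bond (2 π electrons) plus the carbocation's empty p orbital (0, but keeps the ring conjugated) give 2 π electrons. 2 = 4(0)+2, so it is aromatic (cyclopropenyl cation).
6 of the 7 rings are aromatic. Total: 6.

6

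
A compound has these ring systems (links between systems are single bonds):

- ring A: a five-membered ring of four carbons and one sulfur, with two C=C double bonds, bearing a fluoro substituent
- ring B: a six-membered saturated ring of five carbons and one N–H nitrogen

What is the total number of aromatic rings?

Ring A is planar and fully conjugated; 2 ring double bonds (4 π electrons) plus a heteroatom lone pair (2) give 6 π electrons. 6 = 4(1)+2, so ring A is aromatic (thiophene).
Ring B has only sp³ atoms, so it is not fully conjugated — not aromatic (piperidine).
Aromatic: A. Total: 1.

1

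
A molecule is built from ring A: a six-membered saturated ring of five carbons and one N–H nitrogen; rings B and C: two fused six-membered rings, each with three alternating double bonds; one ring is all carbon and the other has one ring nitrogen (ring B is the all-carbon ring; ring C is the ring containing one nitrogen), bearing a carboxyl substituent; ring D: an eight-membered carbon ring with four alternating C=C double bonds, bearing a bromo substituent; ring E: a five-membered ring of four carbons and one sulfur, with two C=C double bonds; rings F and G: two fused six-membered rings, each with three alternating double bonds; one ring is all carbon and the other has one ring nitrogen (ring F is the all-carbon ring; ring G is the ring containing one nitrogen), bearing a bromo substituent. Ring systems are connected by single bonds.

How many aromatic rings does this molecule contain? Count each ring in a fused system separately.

5

Ring A has only sp³ atoms, so it is not fully conjugated — not aromatic (piperidine).
Rings B and C form a fused bicyclic system (with one nitrogen) with 10 sp² atoms and 10 π electrons from ring double bonds. 10 = 4(2)+2, so the system is aromatic and both rings count as aromatic (quinoline).
Ring D has only sp² ring atoms; a planar conformation would have a fully conjugated π system of 8 electrons. But 8 = 4(2), which is 4n not 4n+2, so ring D is not aromatic (cyclooctatetraene) — cyclooctatetraene distorts into a non-planar tub to avoid antiaromaticity.
Ring E is planar and fully conjugated; 2 ring double bonds (4 π electrons) plus a heteroatom lone pair (2) give 6 π electrons. That satisfies 4n+2 with n=1, so ring E is aromatic (thiophene).
Rings F and G form a fused bicyclic system (with one nitrogen) with 10 sp² atoms and 10 π electrons from ring double bonds. 10 = 4(2)+2, so the system is aromatic and both rings count as aromatic (quinoline).
Aromatic: B, C, E, F, G. Total: 5.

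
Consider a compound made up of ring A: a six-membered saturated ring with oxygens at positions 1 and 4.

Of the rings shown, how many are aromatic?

Ring A has only sp³ atoms, so it is not fully conjugated — not aromatic (1,4-dioxane).

0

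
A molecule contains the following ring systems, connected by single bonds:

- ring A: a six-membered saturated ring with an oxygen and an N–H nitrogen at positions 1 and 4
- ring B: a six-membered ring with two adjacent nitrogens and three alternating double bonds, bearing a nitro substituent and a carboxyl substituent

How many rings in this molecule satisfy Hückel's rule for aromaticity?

Ring A has only sp³ atoms, so it is not fully conjugated — not aromatic (morpholine).
Ring B has a continuous p-orbital overlap around the ring; 3 ring double bonds give 6 π electrons. 6 = 4(1)+2, so ring B is aromatic (pyridazine).
Aromatic: B. Total: 1.

1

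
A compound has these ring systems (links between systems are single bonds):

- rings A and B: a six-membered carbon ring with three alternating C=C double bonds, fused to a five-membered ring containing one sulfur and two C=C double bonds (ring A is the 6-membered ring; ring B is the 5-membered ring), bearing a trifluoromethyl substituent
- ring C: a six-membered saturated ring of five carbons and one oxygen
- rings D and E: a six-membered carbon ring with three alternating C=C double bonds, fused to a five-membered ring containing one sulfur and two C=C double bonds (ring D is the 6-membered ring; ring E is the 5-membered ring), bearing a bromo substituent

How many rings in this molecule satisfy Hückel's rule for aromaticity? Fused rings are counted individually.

4

Rings A and B form a fused bicyclic system (with one sulfur) with 9 sp² atoms and 10 π electrons from ring double bonds plus a heteroatom lone pair. 10 = 4(2)+2, so the system is aromatic and both rings count as aromatic (benzothiophene).
Ring C has only sp³ atoms, so it is not fully conjugated — not aromatic (tetrahydropyran).
Rings D and E form a fused bicyclic system (with one sulfur) with 9 sp² atoms and 10 π electrons from ring double bonds plus a heteroatom lone pair. 10 = 4(2)+2, so the system is aromatic and both rings count as aromatic (benzothiophene).
Aromatic: A, B, D, E. Total: 4.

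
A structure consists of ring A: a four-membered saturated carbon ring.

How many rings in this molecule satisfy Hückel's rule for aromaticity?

0

Ring A has only sp³ atoms, so it is not fully conjugated — not aromatic (cyclobutane).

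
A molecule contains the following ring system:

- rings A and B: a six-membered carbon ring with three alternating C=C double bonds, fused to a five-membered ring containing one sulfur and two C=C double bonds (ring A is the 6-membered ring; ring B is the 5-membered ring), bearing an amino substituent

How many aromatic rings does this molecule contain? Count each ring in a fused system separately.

2

Rings A and B form a fused bicyclic system (with one sulfur) with 9 sp² atoms and 10 π electrons from ring double bonds plus a heteroatom lone pair. 10 = 4(2)+2, so the system is aromatic and both rings count as aromatic (benzothiophene).
Aromatic: A, B. Total: 2.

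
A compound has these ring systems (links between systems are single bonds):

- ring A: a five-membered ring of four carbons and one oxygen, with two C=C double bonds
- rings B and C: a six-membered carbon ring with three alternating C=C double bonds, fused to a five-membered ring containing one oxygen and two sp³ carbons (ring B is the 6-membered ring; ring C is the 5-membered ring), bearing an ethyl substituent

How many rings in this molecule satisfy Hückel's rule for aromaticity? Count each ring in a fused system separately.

Ring A is planar and fully conjugated; 2 ring double bonds (4 π electrons) plus a heteroatom lone pair (2) give 6 π electrons. Since 6 = 4n+2 (n=1), ring A is aromatic (furan).
Ring B has a continuous p-orbital overlap around the ring; 3 ring double bonds give 6 π electrons. That satisfies 4n+2 with n=1, so ring B is aromatic (benzene ring).
Ring C has two sp³ carbons, so it is not fully conjugated — not aromatic (oxolane ring).
Aromatic: A, B. Total: 2.

2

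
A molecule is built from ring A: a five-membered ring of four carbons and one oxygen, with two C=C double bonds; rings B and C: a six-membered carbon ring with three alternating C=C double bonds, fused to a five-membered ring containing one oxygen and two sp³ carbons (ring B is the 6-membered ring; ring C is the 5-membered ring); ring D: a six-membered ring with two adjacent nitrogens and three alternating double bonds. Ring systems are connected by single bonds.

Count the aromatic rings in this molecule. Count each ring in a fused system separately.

3

Ring A is planar and fully conjugated; 2 ring double bonds (4 π electrons) plus a heteroatom lone pair (2) give 6 π electrons. 6 = 4(1)+2, so ring A is aromatic (furan).
Ring B has a continuous p-orbital overlap around the ring; 3 ring double bonds give 6 π electrons. That satisfies 4n+2 with n=1, so ring B is aromatic (benzene ring).
Ring C has two sp³ carbons, so it is not fully conjugated — not aromatic (oxolane ring).
Ring D is fully conjugated (every ring atom contributes a p orbital); 3 ring double bonds give 6 π electrons. 6 = 4(1)+2, so ring D is aromatic (pyridazine).
Aromatic: A, B, D. Total: 3.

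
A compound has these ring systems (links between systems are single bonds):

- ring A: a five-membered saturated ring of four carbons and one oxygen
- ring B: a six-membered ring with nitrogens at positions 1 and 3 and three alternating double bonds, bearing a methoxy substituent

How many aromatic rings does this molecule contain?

Ring A has only sp³ atoms, so it is not fully conjugated — not aromatic (tetrahydrofuran).
Ring B is fully conjugated (every ring atom contributes a p orbital); 3 ring double bonds give 6 π electrons. 6 = 4(1)+2, so ring B is aromatic (pyrimidine).
Aromatic: B. Total: 1.

1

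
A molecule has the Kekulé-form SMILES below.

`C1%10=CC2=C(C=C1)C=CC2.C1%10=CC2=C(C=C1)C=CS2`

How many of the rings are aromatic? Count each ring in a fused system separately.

3

The SMILES encodes a six-membered carbon ring with three alternating C=C double bonds, fused to a five-membered carbon ring containing one C=C double bond and one sp³ carbon; a six-membered carbon ring with three alternating C=C double bonds, fused to a five-membered ring containing one sulfur and two C=C double bonds.
The 6-membered ring is fully conjugated (every ring atom contributes a p orbital); 3 ring double bonds give 6 π electrons. That satisfies 4n+2 with n=1, so it is aromatic (benzene ring).
The 5-membered ring has one sp³ carbon, so it is not fully conjugated — not aromatic (cyclopentene ring).
The fused 6/5-membered bicyclic (with one sulfur) is a single π system with 9 sp² atoms and 10 π electrons from ring double bonds plus a heteroatom lone pair. 10 = 4(2)+2, so the system is aromatic and both rings count as aromatic (benzothiophene).
3 of the 4 rings are aromatic. Total: 3.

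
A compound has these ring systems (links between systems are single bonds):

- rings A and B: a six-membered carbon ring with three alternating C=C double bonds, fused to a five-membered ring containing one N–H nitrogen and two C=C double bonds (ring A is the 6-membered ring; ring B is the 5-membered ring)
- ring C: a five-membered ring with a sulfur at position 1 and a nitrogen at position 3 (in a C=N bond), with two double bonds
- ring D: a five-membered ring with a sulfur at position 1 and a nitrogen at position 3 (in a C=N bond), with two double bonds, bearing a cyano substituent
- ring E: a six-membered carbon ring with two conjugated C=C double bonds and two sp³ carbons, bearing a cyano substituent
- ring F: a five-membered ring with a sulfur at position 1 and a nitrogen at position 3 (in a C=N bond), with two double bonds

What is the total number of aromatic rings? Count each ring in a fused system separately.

5

Rings A and B form a fused bicyclic system (with one N–H) with 9 sp² atoms and 10 π electrons from ring double bonds plus a heteroatom lone pair. 10 = 4(2)+2, so the system is aromatic and both rings count as aromatic (indole).
Ring C is planar and fully conjugated; 2 ring double bonds (4 π electrons) plus a heteroatom lone pair (2) give 6 π electrons. 6 = 4(1)+2, so ring C is aromatic (thiazole).
Ring D is planar and fully conjugated; 2 ring double bonds (4 π electrons) plus a heteroatom lone pair (2) give 6 π electrons. Since 6 = 4n+2 (n=1), ring D is aromatic (thiazole).
Ring E has two sp³ carbons, so it is not fully conjugated — not aromatic (1,3-cyclohexadiene).
Ring F is fully conjugated (every ring atom contributes a p orbital); 2 ring double bonds (4 π electrons) plus a heteroatom lone pair (2) give 6 π electrons. Since 6 = 4n+2 (n=1), ring F is aromatic (thiazole).
Aromatic: A, B, C, D, F. Total: 5.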